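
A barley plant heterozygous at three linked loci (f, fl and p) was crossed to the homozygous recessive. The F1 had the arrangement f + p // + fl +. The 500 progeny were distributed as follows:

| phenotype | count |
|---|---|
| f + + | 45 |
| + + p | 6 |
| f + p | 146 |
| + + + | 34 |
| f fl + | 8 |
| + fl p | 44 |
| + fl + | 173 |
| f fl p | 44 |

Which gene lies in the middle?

The two rarest classes, + + p and f fl +, are the double crossovers. Comparing them with the parentals, only the f allele has switched, so f is the middle locus and the order is p – f – fl.

f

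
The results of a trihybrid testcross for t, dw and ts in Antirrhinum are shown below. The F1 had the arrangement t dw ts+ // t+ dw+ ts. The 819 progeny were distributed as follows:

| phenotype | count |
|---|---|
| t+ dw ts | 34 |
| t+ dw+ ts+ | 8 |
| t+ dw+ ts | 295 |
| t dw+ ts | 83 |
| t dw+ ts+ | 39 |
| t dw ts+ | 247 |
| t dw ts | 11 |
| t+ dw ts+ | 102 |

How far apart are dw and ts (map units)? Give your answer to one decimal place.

The two rarest classes, t dw ts and t+ dw+ ts+, are the double crossovers. Comparing them with the parentals, only the ts allele has switched, so ts is the middle locus and the order is dw – ts – t.
Crossovers in the dw–ts interval produce the single-crossover classes t dw+ ts+ and t+ dw ts (39 + 34 = 73) plus the double crossovers (19).
RF(dw–ts) = (73 + 19) / 819 = 92/819 = 0.1123 → 11.2 map units.

11.2 map units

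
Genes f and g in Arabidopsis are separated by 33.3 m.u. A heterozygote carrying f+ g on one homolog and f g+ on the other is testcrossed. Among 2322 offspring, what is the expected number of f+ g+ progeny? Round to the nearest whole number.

A map distance of 33.3 m.u. corresponds to a recombination frequency of 0.333.
The F1 is f+ g / f g+, so f+ g+ is a recombinant gamete class with expected frequency r/2 = 0.333/2 = 0.1665.
Expected number = 0.1665 × 2322 = 386.61 ≈ 387.

387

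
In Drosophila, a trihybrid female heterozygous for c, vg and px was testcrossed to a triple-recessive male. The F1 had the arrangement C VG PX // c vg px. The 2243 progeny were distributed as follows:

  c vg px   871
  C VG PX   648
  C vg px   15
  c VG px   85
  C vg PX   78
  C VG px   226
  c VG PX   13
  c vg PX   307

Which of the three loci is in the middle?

c

The two rarest classes, c VG PX and C vg px, are the double crossovers. Comparing them with the parentals, only the c allele has switched, so c is the middle locus and the order is px – c – vg.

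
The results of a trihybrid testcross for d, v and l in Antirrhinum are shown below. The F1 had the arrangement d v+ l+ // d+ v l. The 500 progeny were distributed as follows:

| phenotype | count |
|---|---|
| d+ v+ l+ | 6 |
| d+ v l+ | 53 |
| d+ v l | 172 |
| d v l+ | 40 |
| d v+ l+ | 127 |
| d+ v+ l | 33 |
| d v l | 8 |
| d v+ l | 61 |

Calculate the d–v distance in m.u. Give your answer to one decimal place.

The two rarest classes, d+ v+ l+ and d v l, are the double crossovers. Comparing them with the parentals, only the d allele has switched, so d is the middle locus and the order is v – d – l.
Crossovers in the v–d interval produce the single-crossover classes d v l+ and d+ v+ l (40 + 33 = 73) plus the double crossovers (14).
RF(v–d) = (73 + 14) / 500 = 87/500 = 0.1740 → 17.4 m.u.

17.4 m.u.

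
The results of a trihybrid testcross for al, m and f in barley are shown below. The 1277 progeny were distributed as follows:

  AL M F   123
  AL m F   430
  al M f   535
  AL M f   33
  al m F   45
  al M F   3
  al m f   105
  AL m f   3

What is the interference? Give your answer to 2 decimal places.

The two most frequent reciprocal classes, al M f and AL m F, are the parental types, so the F1 was al M f / AL m F.
The two rarest classes, al M F and AL m f, are the double crossovers. Comparing them with the parentals, only the f allele has switched, so f is the middle locus and the order is al – f – m.
al–f: (78 + 6)/1277 = 0.0658; f–m: (228 + 6)/1277 = 0.1832.
Expected DCO frequency = 0.0658 × 0.1832 ≈ 0.01205; observed = 6/1277 ≈ 0.00470.
Coefficient of coincidence = 0.00470/0.01205 ≈ 0.39; interference = 1 − 0.39 = 0.61.

0.61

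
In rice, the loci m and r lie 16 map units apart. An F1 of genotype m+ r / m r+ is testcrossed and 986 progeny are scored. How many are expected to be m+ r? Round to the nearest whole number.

414

A map distance of 16 map units corresponds to a recombination frequency of 0.160.
The F1 is m+ r / m r+, so m+ r is a parental gamete class with expected frequency (1 − r)/2 = 0.840/2 = 0.4200.
Expected number = 0.4200 × 986 = 414.12 ≈ 414.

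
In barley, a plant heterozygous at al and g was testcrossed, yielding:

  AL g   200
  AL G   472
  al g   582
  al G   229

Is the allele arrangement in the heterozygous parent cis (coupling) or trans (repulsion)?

cis

The two most frequent classes are AL G (472) and al g (582); these are the parental (non-recombinant) types.
So the F1 carried AL G on one chromosome and al g on the other — the recessive alleles are on the same chromosome (cis / coupling).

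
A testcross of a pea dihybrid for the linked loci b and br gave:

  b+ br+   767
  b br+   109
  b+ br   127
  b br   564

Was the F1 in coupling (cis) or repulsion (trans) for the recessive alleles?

The two most frequent classes are b+ br+ (767) and b br (564); these are the parental (non-recombinant) types.
So the F1 carried b+ br+ on one chromosome and b br on the other — the recessive alleles are on the same chromosome (cis / coupling).

cis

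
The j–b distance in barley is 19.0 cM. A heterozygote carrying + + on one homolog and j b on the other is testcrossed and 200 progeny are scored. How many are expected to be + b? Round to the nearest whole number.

19

A map distance of 19.0 cM corresponds to a recombination frequency of 0.190.
The F1 is + + / j b, so + b is a recombinant gamete class with expected frequency r/2 = 0.190/2 = 0.0950.
Expected number = 0.0950 × 200 = 19.00 ≈ 19.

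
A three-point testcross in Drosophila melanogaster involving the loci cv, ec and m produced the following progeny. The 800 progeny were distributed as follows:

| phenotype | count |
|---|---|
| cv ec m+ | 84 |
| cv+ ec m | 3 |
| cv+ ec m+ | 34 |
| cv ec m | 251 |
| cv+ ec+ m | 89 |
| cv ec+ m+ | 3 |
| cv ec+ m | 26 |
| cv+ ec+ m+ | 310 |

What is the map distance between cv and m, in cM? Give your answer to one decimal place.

22.4 cM

The two most frequent reciprocal classes, cv+ ec+ m+ and cv ec m, are the parental types, so the F1 was cv+ ec+ m+ / cv ec m.
The two rarest classes, cv ec+ m+ and cv+ ec m, are the double crossovers. Comparing them with the parentals, only the cv allele has switched, so cv is the middle locus and the order is m – cv – ec.
Crossovers in the m–cv interval produce the single-crossover classes cv+ ec+ m and cv ec m+ (89 + 84 = 173) plus the double crossovers (6).
RF(m–cv) = (173 + 6) / 800 = 179/800 = 0.2238 → 22.4 cM.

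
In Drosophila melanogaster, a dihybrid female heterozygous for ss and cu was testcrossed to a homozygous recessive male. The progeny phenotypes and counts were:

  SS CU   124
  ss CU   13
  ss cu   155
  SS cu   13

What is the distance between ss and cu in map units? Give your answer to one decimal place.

8.5 map units

The two most frequent classes, SS CU (124) and ss cu (155), are the parental types, so the F1 was SS CU / ss cu.
The recombinant classes are SS cu and ss CU: 13 + 13 = 26.
Recombination frequency = 26/305 = 0.0852 ≈ 8.5%, i.e. 8.5 map units.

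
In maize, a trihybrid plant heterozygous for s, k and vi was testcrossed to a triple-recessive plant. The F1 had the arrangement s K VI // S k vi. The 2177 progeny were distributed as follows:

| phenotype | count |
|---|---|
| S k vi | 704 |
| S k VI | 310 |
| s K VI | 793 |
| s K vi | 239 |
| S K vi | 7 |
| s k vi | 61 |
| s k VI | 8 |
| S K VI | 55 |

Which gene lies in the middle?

The two rarest classes, s k VI and S K vi, are the double crossovers. Comparing them with the parentals, only the k allele has switched, so k is the middle locus and the order is s – k – vi.

k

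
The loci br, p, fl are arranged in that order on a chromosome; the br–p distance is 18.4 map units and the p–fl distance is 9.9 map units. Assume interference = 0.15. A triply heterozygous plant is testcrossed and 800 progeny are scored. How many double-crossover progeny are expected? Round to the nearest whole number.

Map distances give recombination frequencies of 0.184 and 0.099 for the two intervals.
With interference 0.15 (so coincidence = 0.85), expected double-crossover frequency = 0.184 × 0.099 × 0.85 = 0.01548.
Expected number = 0.01548 × 800 = 12.39 ≈ 12.

12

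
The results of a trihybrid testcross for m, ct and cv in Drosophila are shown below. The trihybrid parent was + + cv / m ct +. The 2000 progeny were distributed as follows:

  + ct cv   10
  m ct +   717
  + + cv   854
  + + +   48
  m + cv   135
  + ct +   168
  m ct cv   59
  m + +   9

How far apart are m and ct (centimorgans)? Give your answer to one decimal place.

16.1 centimorgans

The two rarest classes, + ct cv and m + +, are the double crossovers. Comparing them with the parentals, only the ct allele has switched, so ct is the middle locus and the order is cv – ct – m.
Crossovers in the ct–m interval produce the single-crossover classes m + cv and + ct + (135 + 168 = 303) plus the double crossovers (19).
RF(ct–m) = (303 + 19) / 2000 = 322/2000 = 0.1610 → 16.1 centimorgans.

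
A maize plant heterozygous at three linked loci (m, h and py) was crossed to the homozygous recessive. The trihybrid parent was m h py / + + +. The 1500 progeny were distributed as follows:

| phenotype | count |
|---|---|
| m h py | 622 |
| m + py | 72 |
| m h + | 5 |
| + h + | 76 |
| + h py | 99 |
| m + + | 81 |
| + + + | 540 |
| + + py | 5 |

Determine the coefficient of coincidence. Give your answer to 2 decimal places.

0.50

The two rarest classes, m h + and + + py, are the double crossovers. Comparing them with the parentals, only the py allele has switched, so py is the middle locus and the order is h – py – m.
h–py: (148 + 10)/1500 = 0.1053; py–m: (180 + 10)/1500 = 0.1267.
Expected DCO frequency = 0.1053 × 0.1267 ≈ 0.01334; observed = 10/1500 ≈ 0.00667.
Coefficient of coincidence = 0.00667/0.01334 ≈ 0.50.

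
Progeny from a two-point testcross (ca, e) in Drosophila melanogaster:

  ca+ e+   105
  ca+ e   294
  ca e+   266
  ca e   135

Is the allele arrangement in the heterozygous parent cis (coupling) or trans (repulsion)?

trans

The two most frequent classes are ca+ e (294) and ca e+ (266); these are the parental (non-recombinant) types.
So the F1 carried ca+ e on one chromosome and ca e+ on the other — the recessive alleles are on opposite chromosomes (trans / repulsion).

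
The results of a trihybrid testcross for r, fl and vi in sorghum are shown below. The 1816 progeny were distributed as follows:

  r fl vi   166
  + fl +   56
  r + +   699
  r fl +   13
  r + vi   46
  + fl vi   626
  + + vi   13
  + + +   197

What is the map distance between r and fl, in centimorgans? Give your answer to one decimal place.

The two most frequent reciprocal classes, r + + and + fl vi, are the parental types, so the F1 was r + + / + fl vi.
The two rarest classes, r fl + and + + vi, are the double crossovers. Comparing them with the parentals, only the fl allele has switched, so fl is the middle locus and the order is r – fl – vi.
Crossovers in the r–fl interval produce the single-crossover classes + + + and r fl vi (197 + 166 = 363) plus the double crossovers (26).
RF(r–fl) = (363 + 26) / 1816 = 389/1816 = 0.2142 → 21.4 centimorgans.

21.4 centimorgans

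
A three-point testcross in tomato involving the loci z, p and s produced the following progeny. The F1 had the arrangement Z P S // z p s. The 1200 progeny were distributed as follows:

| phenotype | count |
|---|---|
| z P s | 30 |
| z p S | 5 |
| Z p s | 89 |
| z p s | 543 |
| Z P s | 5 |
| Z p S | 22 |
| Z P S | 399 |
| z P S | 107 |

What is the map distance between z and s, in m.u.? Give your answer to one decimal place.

The two rarest classes, Z P s and z p S, are the double crossovers. Comparing them with the parentals, only the s allele has switched, so s is the middle locus and the order is p – s – z.
Crossovers in the s–z interval produce the single-crossover classes z P S and Z p s (107 + 89 = 196) plus the double crossovers (10).
RF(s–z) = (196 + 10) / 1200 = 206/1200 = 0.1717 → 17.2 m.u.

17.2 m.u.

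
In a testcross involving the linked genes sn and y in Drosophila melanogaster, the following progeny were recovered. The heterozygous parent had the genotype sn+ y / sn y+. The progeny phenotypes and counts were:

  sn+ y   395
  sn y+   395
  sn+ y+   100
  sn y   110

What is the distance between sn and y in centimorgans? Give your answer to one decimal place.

21.0 centimorgans

The recombinant classes are sn+ y+ and sn y: 100 + 110 = 210.
Recombination frequency = 210/1000 = 0.2100 ≈ 21.0%, i.e. 21.0 centimorgans.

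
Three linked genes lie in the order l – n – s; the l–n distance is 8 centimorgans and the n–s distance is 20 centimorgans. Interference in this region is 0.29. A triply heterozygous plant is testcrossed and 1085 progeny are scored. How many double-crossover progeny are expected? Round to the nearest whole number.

12

Map distances give recombination frequencies of 0.080 and 0.200 for the two intervals.
With interference 0.29 (so coincidence = 0.71), expected double-crossover frequency = 0.080 × 0.200 × 0.71 = 0.01136.
Expected number = 0.01136 × 1085 = 12.33 ≈ 12.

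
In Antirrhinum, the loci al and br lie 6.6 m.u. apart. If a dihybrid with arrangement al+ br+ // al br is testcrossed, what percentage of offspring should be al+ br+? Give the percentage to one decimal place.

A map distance of 6.6 m.u. corresponds to a recombination frequency of 0.066.
The F1 is al+ br+ / al br, so al+ br+ is a parental gamete class with expected frequency (1 − r)/2 = 0.934/2 = 0.4670.
That is 0.4670 = 46.7% of the progeny.

46.7%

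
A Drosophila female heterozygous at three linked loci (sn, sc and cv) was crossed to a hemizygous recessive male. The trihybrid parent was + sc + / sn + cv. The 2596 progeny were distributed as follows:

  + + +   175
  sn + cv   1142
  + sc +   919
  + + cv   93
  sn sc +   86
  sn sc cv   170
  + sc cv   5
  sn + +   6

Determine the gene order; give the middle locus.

The two rarest classes, + sc cv and sn + +, are the double crossovers. Comparing them with the parentals, only the cv allele has switched, so cv is the middle locus and the order is sn – cv – sc.

cv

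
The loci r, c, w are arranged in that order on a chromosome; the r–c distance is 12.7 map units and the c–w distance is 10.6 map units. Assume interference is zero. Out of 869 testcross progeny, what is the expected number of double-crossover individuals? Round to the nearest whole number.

Map distances give recombination frequencies of 0.127 and 0.106 for the two intervals.
With no interference, expected double-crossover frequency = 0.127 × 0.106 = 0.01346.
Expected number = 0.01346 × 869 = 11.70 ≈ 12.

12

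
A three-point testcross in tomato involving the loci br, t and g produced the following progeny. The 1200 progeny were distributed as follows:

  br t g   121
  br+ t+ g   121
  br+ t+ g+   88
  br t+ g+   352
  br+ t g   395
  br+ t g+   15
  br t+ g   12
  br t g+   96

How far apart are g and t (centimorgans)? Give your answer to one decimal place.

The two most frequent reciprocal classes, br t+ g+ and br+ t g, are the parental types, so the F1 was br t+ g+ / br+ t g.
The two rarest classes, br t+ g and br+ t g+, are the double crossovers. Comparing them with the parentals, only the g allele has switched, so g is the middle locus and the order is br – g – t.
Crossovers in the g–t interval produce the single-crossover classes br t g+ and br+ t+ g (96 + 121 = 217) plus the double crossovers (27).
RF(g–t) = (217 + 27) / 1200 = 244/1200 = 0.2033 → 20.3 centimorgans.

20.3 centimorgans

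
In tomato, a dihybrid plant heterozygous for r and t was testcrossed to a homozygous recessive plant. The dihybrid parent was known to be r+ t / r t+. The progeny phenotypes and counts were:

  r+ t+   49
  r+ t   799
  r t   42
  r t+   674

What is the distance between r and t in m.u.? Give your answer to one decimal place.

5.8 m.u.

The recombinant classes are r+ t+ and r t: 49 + 42 = 91.
Recombination frequency = 91/1564 = 0.0582 ≈ 5.8%, i.e. 5.8 m.u.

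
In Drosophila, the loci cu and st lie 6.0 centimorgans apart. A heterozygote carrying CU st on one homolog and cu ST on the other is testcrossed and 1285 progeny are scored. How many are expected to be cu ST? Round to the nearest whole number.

604

A map distance of 6.0 centimorgans corresponds to a recombination frequency of 0.060.
The F1 is CU st / cu ST, so cu ST is a parental gamete class with expected frequency (1 − r)/2 = 0.940/2 = 0.4700.
Expected number = 0.4700 × 1285 = 603.95 ≈ 604.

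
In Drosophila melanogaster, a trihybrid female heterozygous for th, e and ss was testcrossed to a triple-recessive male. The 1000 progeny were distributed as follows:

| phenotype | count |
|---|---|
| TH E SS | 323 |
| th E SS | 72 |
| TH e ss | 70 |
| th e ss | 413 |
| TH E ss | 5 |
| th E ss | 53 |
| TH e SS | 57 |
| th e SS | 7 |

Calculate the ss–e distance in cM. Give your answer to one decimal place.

The two most frequent reciprocal classes, TH E SS and th e ss, are the parental types, so the F1 was TH E SS / th e ss.
The two rarest classes, TH E ss and th e SS, are the double crossovers. Comparing them with the parentals, only the ss allele has switched, so ss is the middle locus and the order is th – ss – e.
Crossovers in the ss–e interval produce the single-crossover classes TH e SS and th E ss (57 + 53 = 110) plus the double crossovers (12).
RF(ss–e) = (110 + 12) / 1000 = 122/1000 = 0.1220 → 12.2 cM.

12.2 cM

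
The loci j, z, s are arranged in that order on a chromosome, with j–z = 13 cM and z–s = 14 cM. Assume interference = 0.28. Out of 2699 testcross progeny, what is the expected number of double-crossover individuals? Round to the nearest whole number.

Map distances give recombination frequencies of 0.130 and 0.140 for the two intervals.
With interference 0.28 (so coincidence = 0.72), expected double-crossover frequency = 0.130 × 0.140 × 0.72 = 0.01310.
Expected number = 0.01310 × 2699 = 35.37 ≈ 35.

35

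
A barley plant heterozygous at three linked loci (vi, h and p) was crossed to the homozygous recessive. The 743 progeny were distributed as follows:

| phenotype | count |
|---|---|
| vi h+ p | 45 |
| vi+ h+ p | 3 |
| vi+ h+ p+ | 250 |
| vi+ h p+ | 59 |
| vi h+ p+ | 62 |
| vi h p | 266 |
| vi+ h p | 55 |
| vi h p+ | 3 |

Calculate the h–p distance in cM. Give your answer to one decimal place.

14.8 cM

The two most frequent reciprocal classes, vi+ h+ p+ and vi h p, are the parental types, so the F1 was vi+ h+ p+ / vi h p.
The two rarest classes, vi+ h+ p and vi h p+, are the double crossovers. Comparing them with the parentals, only the p allele has switched, so p is the middle locus and the order is vi – p – h.
Crossovers in the p–h interval produce the single-crossover classes vi+ h p+ and vi h+ p (59 + 45 = 104) plus the double crossovers (6).
RF(p–h) = (104 + 6) / 743 = 110/743 = 0.1480 → 14.8 cM.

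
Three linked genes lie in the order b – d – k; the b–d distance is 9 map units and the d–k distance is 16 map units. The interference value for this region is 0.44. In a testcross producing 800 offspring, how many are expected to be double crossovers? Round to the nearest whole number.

Map distances give recombination frequencies of 0.090 and 0.160 for the two intervals.
With interference 0.44 (so coincidence = 0.56), expected double-crossover frequency = 0.090 × 0.160 × 0.56 = 0.00806.
Expected number = 0.00806 × 800 = 6.45 ≈ 6.

6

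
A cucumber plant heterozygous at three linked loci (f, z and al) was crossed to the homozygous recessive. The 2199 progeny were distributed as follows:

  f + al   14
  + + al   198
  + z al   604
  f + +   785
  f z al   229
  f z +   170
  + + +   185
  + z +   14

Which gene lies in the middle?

The two most frequent reciprocal classes, + z al and f + +, are the parental types, so the F1 was + z al / f + +.
The two rarest classes, + z + and f + al, are the double crossovers. Comparing them with the parentals, only the al allele has switched, so al is the middle locus and the order is f – al – z.

al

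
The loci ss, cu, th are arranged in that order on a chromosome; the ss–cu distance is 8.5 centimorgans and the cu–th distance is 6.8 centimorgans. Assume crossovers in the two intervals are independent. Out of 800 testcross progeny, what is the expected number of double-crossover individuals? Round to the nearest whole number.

5

Map distances give recombination frequencies of 0.085 and 0.068 for the two intervals.
With no interference, expected double-crossover frequency = 0.085 × 0.068 = 0.00578.
Expected number = 0.00578 × 800 = 4.62 ≈ 5.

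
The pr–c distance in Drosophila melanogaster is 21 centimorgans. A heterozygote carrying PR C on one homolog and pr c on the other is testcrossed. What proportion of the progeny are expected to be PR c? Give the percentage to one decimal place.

10.5%

A map distance of 21 centimorgans corresponds to a recombination frequency of 0.210.
The F1 is PR C / pr c, so PR c is a recombinant gamete class with expected frequency r/2 = 0.210/2 = 0.1050.
That is 0.1050 = 10.5% of the progeny.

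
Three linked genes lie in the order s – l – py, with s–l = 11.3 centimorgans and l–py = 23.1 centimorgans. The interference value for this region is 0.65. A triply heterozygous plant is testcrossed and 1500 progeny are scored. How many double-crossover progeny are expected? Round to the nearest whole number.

14

Map distances give recombination frequencies of 0.113 and 0.231 for the two intervals.
With interference 0.65 (so coincidence = 0.35), expected double-crossover frequency = 0.113 × 0.231 × 0.35 = 0.00914.
Expected number = 0.00914 × 1500 = 13.70 ≈ 14.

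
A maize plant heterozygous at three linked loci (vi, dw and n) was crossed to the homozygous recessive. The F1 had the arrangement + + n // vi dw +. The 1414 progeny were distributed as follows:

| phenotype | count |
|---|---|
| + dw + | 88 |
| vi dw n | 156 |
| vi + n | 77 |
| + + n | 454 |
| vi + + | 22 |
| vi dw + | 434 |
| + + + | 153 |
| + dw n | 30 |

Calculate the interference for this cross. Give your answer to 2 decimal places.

The two rarest classes, + dw n and vi + +, are the double crossovers. Comparing them with the parentals, only the dw allele has switched, so dw is the middle locus and the order is vi – dw – n.
vi–dw: (165 + 52)/1414 = 0.1535; dw–n: (309 + 52)/1414 = 0.2553.
Expected DCO frequency = 0.1535 × 0.2553 ≈ 0.03919; observed = 52/1414 ≈ 0.03678.
Coefficient of coincidence = 0.03678/0.03919 ≈ 0.94; interference = 1 − 0.94 = 0.06.

0.06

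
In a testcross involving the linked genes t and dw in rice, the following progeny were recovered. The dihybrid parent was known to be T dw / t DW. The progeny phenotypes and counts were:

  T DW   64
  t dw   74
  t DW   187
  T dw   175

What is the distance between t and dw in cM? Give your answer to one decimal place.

The recombinant classes are T DW and t dw: 64 + 74 = 138.
Recombination frequency = 138/500 = 0.2760 ≈ 27.6%, i.e. 27.6 cM.

27.6 cM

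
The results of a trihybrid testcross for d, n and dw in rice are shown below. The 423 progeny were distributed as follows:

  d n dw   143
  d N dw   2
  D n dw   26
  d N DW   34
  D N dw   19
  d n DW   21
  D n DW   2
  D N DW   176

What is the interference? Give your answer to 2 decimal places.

The two most frequent reciprocal classes, d n dw and D N DW, are the parental types, so the F1 was d n dw / D N DW.
The two rarest classes, d N dw and D n DW, are the double crossovers. Comparing them with the parentals, only the n allele has switched, so n is the middle locus and the order is d – n – dw.
d–n: (60 + 4)/423 = 0.1513; n–dw: (40 + 4)/423 = 0.1040.
Expected DCO frequency = 0.1513 × 0.1040 ≈ 0.01574; observed = 4/423 ≈ 0.00946.
Coefficient of coincidence = 0.00946/0.01574 ≈ 0.60; interference = 1 − 0.60 = 0.40.

0.40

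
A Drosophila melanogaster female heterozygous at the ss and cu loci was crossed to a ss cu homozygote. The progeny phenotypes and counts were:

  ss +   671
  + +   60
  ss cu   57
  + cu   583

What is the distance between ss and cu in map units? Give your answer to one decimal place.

The two most frequent classes, + cu (583) and ss + (671), are the parental types, so the F1 was + cu / ss +.
The recombinant classes are + + and ss cu: 60 + 57 = 117.
Recombination frequency = 117/1371 = 0.0853 ≈ 8.5%, i.e. 8.5 map units.

8.5 map units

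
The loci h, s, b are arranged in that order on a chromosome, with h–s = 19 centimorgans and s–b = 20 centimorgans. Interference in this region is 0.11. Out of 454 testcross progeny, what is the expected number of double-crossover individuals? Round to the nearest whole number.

Map distances give recombination frequencies of 0.190 and 0.200 for the two intervals.
With interference 0.11 (so coincidence = 0.89), expected double-crossover frequency = 0.190 × 0.200 × 0.89 = 0.03382.
Expected number = 0.03382 × 454 = 15.35 ≈ 15.

15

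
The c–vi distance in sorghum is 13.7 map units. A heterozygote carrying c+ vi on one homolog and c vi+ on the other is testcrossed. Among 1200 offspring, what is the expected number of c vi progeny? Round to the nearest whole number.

82

A map distance of 13.7 map units corresponds to a recombination frequency of 0.137.
The F1 is c+ vi / c vi+, so c vi is a recombinant gamete class with expected frequency r/2 = 0.137/2 = 0.0685.
Expected number = 0.0685 × 1200 = 82.20 ≈ 82.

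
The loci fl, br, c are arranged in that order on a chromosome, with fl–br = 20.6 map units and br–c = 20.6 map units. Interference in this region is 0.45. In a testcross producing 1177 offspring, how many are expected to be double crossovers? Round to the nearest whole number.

Map distances give recombination frequencies of 0.206 and 0.206 for the two intervals.
With interference 0.45 (so coincidence = 0.55), expected double-crossover frequency = 0.206 × 0.206 × 0.55 = 0.02334.
Expected number = 0.02334 × 1177 = 27.47 ≈ 27.

27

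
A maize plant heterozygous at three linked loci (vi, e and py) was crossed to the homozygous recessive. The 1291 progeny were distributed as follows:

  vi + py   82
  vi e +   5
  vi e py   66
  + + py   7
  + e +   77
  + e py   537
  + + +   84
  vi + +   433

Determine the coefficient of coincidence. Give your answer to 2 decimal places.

0.56

The two most frequent reciprocal classes, + e py and vi + +, are the parental types, so the F1 was + e py / vi + +.
The two rarest classes, + + py and vi e +, are the double crossovers. Comparing them with the parentals, only the e allele has switched, so e is the middle locus and the order is vi – e – py.
vi–e: (150 + 12)/1291 = 0.1255; e–py: (159 + 12)/1291 = 0.1325.
Expected DCO frequency = 0.1255 × 0.1325 ≈ 0.01663; observed = 12/1291 ≈ 0.00930.
Coefficient of coincidence = 0.00930/0.01663 ≈ 0.56.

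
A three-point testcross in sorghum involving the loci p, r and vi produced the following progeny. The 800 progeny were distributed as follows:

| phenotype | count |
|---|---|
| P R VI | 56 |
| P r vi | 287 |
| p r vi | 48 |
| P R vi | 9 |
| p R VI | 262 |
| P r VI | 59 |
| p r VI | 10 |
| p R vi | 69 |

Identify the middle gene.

The two most frequent reciprocal classes, P r vi and p R VI, are the parental types, so the F1 was P r vi / p R VI.
The two rarest classes, P R vi and p r VI, are the double crossovers. Comparing them with the parentals, only the r allele has switched, so r is the middle locus and the order is vi – r – p.

r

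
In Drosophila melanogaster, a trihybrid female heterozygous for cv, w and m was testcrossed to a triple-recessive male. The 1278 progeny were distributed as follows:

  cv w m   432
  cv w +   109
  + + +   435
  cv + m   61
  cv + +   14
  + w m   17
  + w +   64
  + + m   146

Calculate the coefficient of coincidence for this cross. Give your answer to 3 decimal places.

0.888

The two most frequent reciprocal classes, cv w m and + + +, are the parental types, so the F1 was cv w m / + + +.
The two rarest classes, + w m and cv + +, are the double crossovers. Comparing them with the parentals, only the cv allele has switched, so cv is the middle locus and the order is m – cv – w.
m–cv: (255 + 31)/1278 = 0.2238; cv–w: (125 + 31)/1278 = 0.1221.
Expected DCO frequency = 0.2238 × 0.1221 ≈ 0.02733; observed = 31/1278 ≈ 0.02426.
Coefficient of coincidence = 0.02426/0.02733 ≈ 0.888.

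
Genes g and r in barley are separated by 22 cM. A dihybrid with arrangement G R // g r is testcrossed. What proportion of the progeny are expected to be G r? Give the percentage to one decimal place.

11.0%

A map distance of 22 cM corresponds to a recombination frequency of 0.220.
The F1 is G R / g r, so G r is a recombinant gamete class with expected frequency r/2 = 0.220/2 = 0.1100.
That is 0.1100 = 11.0% of the progeny.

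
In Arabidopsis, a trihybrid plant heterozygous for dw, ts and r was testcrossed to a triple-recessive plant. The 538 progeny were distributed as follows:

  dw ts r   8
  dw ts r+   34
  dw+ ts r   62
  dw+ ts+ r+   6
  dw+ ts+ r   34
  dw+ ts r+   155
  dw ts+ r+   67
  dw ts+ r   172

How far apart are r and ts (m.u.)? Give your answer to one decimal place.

26.6 m.u.

The two most frequent reciprocal classes, dw+ ts r+ and dw ts+ r, are the parental types, so the F1 was dw+ ts r+ / dw ts+ r.
The two rarest classes, dw+ ts+ r+ and dw ts r, are the double crossovers. Comparing them with the parentals, only the ts allele has switched, so ts is the middle locus and the order is dw – ts – r.
Crossovers in the ts–r interval produce the single-crossover classes dw+ ts r and dw ts+ r+ (62 + 67 = 129) plus the double crossovers (14).
RF(ts–r) = (129 + 14) / 538 = 143/538 = 0.2658 → 26.6 m.u.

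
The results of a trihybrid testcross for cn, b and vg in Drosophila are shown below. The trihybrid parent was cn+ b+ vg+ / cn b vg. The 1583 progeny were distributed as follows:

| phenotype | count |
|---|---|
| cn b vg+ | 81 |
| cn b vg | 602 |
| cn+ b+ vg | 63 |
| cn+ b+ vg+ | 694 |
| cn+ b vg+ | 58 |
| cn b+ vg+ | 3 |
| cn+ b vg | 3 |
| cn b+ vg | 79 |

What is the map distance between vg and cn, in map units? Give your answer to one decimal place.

The two rarest classes, cn b+ vg+ and cn+ b vg, are the double crossovers. Comparing them with the parentals, only the cn allele has switched, so cn is the middle locus and the order is vg – cn – b.
Crossovers in the vg–cn interval produce the single-crossover classes cn+ b+ vg and cn b vg+ (63 + 81 = 144) plus the double crossovers (6).
RF(vg–cn) = (144 + 6) / 1583 = 150/1583 = 0.0948 → 9.5 map units.

9.5 map units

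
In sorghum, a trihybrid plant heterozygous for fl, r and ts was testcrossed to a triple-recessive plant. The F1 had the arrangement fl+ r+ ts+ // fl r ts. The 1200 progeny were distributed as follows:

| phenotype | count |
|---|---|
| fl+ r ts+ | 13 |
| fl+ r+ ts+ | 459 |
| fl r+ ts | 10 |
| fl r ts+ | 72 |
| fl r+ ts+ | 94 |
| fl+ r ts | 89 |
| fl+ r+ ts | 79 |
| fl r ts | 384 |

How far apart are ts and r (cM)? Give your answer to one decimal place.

14.5 cM

The two rarest classes, fl+ r ts+ and fl r+ ts, are the double crossovers. Comparing them with the parentals, only the r allele has switched, so r is the middle locus and the order is fl – r – ts.
Crossovers in the r–ts interval produce the single-crossover classes fl+ r+ ts and fl r ts+ (79 + 72 = 151) plus the double crossovers (23).
RF(r–ts) = (151 + 23) / 1200 = 174/1200 = 0.1450 → 14.5 cM.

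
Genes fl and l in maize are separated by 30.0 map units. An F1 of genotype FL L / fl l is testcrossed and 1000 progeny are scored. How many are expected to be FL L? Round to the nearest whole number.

350

A map distance of 30.0 map units corresponds to a recombination frequency of 0.300.
The F1 is FL L / fl l, so FL L is a parental gamete class with expected frequency (1 − r)/2 = 0.700/2 = 0.3500.
Expected number = 0.3500 × 1000 = 350.00 ≈ 350.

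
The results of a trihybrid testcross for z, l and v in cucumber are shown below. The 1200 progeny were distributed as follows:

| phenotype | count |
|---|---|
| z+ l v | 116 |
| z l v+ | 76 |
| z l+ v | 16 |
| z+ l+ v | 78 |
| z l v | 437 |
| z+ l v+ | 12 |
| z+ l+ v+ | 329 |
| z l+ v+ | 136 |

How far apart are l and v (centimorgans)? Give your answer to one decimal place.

The two most frequent reciprocal classes, z+ l+ v+ and z l v, are the parental types, so the F1 was z+ l+ v+ / z l v.
The two rarest classes, z+ l v+ and z l+ v, are the double crossovers. Comparing them with the parentals, only the l allele has switched, so l is the middle locus and the order is z – l – v.
Crossovers in the l–v interval produce the single-crossover classes z+ l+ v and z l v+ (78 + 76 = 154) plus the double crossovers (28).
RF(l–v) = (154 + 28) / 1200 = 182/1200 = 0.1517 → 15.2 centimorgans.

15.2 centimorgans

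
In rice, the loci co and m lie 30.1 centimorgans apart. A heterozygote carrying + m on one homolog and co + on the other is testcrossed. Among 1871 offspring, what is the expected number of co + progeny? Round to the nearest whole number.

A map distance of 30.1 centimorgans corresponds to a recombination frequency of 0.301.
The F1 is + m / co +, so co + is a parental gamete class with expected frequency (1 − r)/2 = 0.699/2 = 0.3495.
Expected number = 0.3495 × 1871 = 653.91 ≈ 654.

654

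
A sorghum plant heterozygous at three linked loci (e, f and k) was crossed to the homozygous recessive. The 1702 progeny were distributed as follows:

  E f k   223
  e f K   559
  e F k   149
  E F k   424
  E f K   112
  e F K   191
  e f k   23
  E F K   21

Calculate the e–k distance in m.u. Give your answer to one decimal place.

17.9 m.u.

The two most frequent reciprocal classes, E F k and e f K, are the parental types, so the F1 was E F k / e f K.
The two rarest classes, E F K and e f k, are the double crossovers. Comparing them with the parentals, only the k allele has switched, so k is the middle locus and the order is f – k – e.
Crossovers in the k–e interval produce the single-crossover classes e F k and E f K (149 + 112 = 261) plus the double crossovers (44).
RF(k–e) = (261 + 44) / 1702 = 305/1702 = 0.1792 → 17.9 m.u.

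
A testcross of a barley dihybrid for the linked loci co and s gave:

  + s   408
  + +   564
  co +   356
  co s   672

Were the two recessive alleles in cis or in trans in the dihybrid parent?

The two most frequent classes are + + (564) and co s (672); these are the parental (non-recombinant) types.
So the F1 carried + + on one chromosome and co s on the other — the recessive alleles are on the same chromosome (cis / coupling).

cis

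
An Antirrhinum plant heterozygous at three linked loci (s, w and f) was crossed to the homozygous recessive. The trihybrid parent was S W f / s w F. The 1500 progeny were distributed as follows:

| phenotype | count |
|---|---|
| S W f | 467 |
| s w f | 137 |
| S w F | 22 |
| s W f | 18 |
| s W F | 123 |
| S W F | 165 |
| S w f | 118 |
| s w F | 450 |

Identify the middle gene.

s

The two rarest classes, s W f and S w F, are the double crossovers. Comparing them with the parentals, only the s allele has switched, so s is the middle locus and the order is f – s – w.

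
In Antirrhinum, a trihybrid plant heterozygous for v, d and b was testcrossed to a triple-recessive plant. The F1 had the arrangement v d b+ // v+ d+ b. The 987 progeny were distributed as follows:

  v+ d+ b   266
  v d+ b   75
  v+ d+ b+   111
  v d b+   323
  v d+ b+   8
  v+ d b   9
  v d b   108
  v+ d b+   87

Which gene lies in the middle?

The two rarest classes, v d+ b+ and v+ d b, are the double crossovers. Comparing them with the parentals, only the d allele has switched, so d is the middle locus and the order is v – d – b.

d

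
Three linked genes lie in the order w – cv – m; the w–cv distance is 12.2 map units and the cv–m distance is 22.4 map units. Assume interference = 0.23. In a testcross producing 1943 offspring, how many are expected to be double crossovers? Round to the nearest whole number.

Map distances give recombination frequencies of 0.122 and 0.224 for the two intervals.
With interference 0.23 (so coincidence = 0.77), expected double-crossover frequency = 0.122 × 0.224 × 0.77 = 0.02104.
Expected number = 0.02104 × 1943 = 40.89 ≈ 41.

41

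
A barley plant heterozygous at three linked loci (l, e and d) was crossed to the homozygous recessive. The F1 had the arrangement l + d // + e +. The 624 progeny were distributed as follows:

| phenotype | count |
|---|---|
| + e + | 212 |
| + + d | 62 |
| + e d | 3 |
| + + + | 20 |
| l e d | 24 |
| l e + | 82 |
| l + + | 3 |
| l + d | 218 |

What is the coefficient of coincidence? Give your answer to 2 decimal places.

0.50

The two rarest classes, l + + and + e d, are the double crossovers. Comparing them with the parentals, only the d allele has switched, so d is the middle locus and the order is l – d – e.
l–d: (144 + 6)/624 = 0.2404; d–e: (44 + 6)/624 = 0.0801.
Expected DCO frequency = 0.2404 × 0.0801 ≈ 0.01926; observed = 6/624 ≈ 0.00962.
Coefficient of coincidence = 0.00962/0.01926 ≈ 0.50.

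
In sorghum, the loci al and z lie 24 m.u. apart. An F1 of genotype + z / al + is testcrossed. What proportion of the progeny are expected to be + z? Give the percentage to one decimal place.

38.0%

A map distance of 24 m.u. corresponds to a recombination frequency of 0.240.
The F1 is + z / al +, so + z is a parental gamete class with expected frequency (1 − r)/2 = 0.760/2 = 0.3800.
That is 0.3800 = 38.0% of the progeny.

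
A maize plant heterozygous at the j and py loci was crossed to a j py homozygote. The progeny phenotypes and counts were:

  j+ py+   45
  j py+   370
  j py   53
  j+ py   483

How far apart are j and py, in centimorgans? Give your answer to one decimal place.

10.3 centimorgans

The two most frequent classes, j+ py (483) and j py+ (370), are the parental types, so the F1 was j+ py / j py+.
The recombinant classes are j+ py+ and j py: 45 + 53 = 98.
Recombination frequency = 98/951 = 0.1030 ≈ 10.3%, i.e. 10.3 centimorgans.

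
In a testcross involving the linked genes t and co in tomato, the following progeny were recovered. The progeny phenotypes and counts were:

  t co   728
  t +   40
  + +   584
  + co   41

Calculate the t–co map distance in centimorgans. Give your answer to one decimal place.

The two most frequent classes, + + (584) and t co (728), are the parental types, so the F1 was + + / t co.
The recombinant classes are + co and t +: 41 + 40 = 81.
Recombination frequency = 81/1393 = 0.0581 ≈ 5.8%, i.e. 5.8 centimorgans.

5.8 centimorgans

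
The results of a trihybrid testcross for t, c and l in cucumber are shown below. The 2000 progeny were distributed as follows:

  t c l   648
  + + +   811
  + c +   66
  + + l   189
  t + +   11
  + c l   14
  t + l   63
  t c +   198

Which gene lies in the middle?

t

The two most frequent reciprocal classes, t c l and + + +, are the parental types, so the F1 was t c l / + + +.
The two rarest classes, + c l and t + +, are the double crossovers. Comparing them with the parentals, only the t allele has switched, so t is the middle locus and the order is c – t – l.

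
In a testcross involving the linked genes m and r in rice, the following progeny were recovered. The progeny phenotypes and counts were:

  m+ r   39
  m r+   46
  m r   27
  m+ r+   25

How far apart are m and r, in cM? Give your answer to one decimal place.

38.0 cM

The two most frequent classes, m+ r (39) and m r+ (46), are the parental types, so the F1 was m+ r / m r+.
The recombinant classes are m+ r+ and m r: 25 + 27 = 52.
Recombination frequency = 52/137 = 0.3796 ≈ 38.0%, i.e. 38.0 cM.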